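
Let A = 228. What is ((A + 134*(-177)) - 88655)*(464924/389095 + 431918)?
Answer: -3769363890976486/77819 ≈ -4.8438e+10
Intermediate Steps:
((A + 134*(-177)) - 88655)*(464924/389095 + 431918) = ((228 + 134*(-177)) - 88655)*(464924/389095 + 431918) = ((228 - 23718) - 88655)*(464924*(1/389095) + 431918) = (-23490 - 88655)*(464924/389095 + 431918) = -112145*168057599134/389095 = -3769363890976486/77819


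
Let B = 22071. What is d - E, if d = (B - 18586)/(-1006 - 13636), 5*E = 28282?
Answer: -414122469/73210 ≈ -5656.6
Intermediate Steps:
E = 28282/5 (E = (⅕)*28282 = 28282/5 ≈ 5656.4)
d = -3485/14642 (d = (22071 - 18586)/(-1006 - 13636) = 3485/(-14642) = 3485*(-1/14642) = -3485/14642 ≈ -0.23801)
d - E = -3485/14642 - 1*28282/5 = -3485/14642 - 28282/5 = -414122469/73210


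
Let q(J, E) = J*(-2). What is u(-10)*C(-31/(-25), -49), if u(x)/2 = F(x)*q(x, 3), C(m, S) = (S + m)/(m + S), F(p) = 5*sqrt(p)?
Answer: 200*I*sqrt(10) ≈ 632.46*I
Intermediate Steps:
q(J, E) = -2*J
C(m, S) = 1 (C(m, S) = (S + m)/(S + m) = 1)
u(x) = -20*x**(3/2) (u(x) = 2*((5*sqrt(x))*(-2*x)) = 2*(-10*x**(3/2)) = -20*x**(3/2))
u(-10)*C(-31/(-25), -49) = -(-200)*I*sqrt(10)*1 = (200*I*sqrt(10))*1 = 200*I*sqrt(10)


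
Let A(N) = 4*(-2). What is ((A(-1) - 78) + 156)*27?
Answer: 1890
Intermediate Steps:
A(N) = -8
((A(-1) - 78) + 156)*27 = ((-8 - 78) + 156)*27 = (-86 + 156)*27 = 70*27 = 1890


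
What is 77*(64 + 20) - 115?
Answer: 6353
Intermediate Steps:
77*(64 + 20) - 115 = 77*84 - 115 = 6468 - 115 = 6353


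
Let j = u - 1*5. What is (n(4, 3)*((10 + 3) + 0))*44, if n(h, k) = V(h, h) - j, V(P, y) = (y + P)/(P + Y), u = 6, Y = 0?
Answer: 572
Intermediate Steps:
V(P, y) = (P + y)/P (V(P, y) = (y + P)/(P + 0) = (P + y)/P)
j = 1 (j = 6 - 1*5 = 6 - 5 = 1)
n(h, k) = 1 (n(h, k) = (h + h)/h - 1*1 = (2*h)/h - 1 = 2 - 1 = 1)
(n(4, 3)*((10 + 3) + 0))*44 = (1*((10 + 3) + 0))*44 = (1*(13 + 0))*44 = (1*13)*44 = 13*44 = 572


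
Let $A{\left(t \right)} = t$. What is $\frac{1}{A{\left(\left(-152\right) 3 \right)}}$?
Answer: $- \frac{1}{456} \approx -0.002193$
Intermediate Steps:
$\frac{1}{A{\left(\left(-152\right) 3 \right)}} = \frac{1}{\left(-152\right) 3} = \frac{1}{-456} = - \frac{1}{456}$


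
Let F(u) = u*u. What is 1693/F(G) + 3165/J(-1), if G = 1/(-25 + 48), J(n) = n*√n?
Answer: 895597 + 3165*I ≈ 8.956e+5 + 3165.0*I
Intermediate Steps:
J(n) = n^(3/2)
G = 1/23 ≈ 0.043478
F(u) = u²
1693/F(G) + 3165/J(-1) = 1693/((1/23)²) + 3165/((-1)^(3/2)) = 1693/(1/529) + 3165/((-I)) = 1693*529 + 3165*I = 895597 + 3165*I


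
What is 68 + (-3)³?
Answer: 41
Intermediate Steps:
68 + (-3)³ = 68 - 27 = 41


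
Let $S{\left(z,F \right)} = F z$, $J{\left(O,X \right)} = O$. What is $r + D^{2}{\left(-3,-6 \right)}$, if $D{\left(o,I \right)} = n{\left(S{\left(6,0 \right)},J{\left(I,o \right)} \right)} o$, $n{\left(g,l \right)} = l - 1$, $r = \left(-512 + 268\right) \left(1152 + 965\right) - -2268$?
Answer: $-513839$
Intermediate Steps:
$r = -514280$ ($r = \left(-244\right) 2117 + 2268 = -516548 + 2268 = -514280$)
$n{\left(g,l \right)} = -1 + l$
$D{\left(o,I \right)} = o \left(-1 + I\right)$ ($D{\left(o,I \right)} = \left(-1 + I\right) o = o \left(-1 + I\right)$)
$r + D^{2}{\left(-3,-6 \right)} = -514280 + \left(- 3 \left(-1 - 6\right)\right)^{2} = -514280 + \left(\left(-3\right) \left(-7\right)\right)^{2} = -514280 + 21^{2} = -514280 + 441 = -513839$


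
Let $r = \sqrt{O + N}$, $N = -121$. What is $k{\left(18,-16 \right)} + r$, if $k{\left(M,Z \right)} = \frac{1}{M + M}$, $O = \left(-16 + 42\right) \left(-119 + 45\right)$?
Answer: $\frac{1}{36} + i \sqrt{2045} \approx 0.027778 + 45.222 i$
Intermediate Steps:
$O = -1924$ ($O = 26 \left(-74\right) = -1924$)
$r = i \sqrt{2045}$ ($r = \sqrt{-1924 - 121} = \sqrt{-2045} = i \sqrt{2045} \approx 45.222 i$)
$k{\left(M,Z \right)} = \frac{1}{2 M}$
$k{\left(18,-16 \right)} + r = \frac{1}{2 \cdot 18} + i \sqrt{2045} = \frac{1}{2} \cdot \frac{1}{18} + i \sqrt{2045} = \frac{1}{36} + i \sqrt{2045}$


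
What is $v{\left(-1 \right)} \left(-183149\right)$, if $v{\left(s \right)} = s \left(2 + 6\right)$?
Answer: $1465192$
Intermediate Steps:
$v{\left(s \right)} = 8 s$ ($v{\left(s \right)} = s 8 = 8 s$)
$v{\left(-1 \right)} \left(-183149\right) = 8 \left(-1\right) \left(-183149\right) = \left(-8\right) \left(-183149\right) = 1465192$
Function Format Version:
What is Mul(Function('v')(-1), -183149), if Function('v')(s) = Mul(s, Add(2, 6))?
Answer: 1465192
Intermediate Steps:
Function('v')(s) = Mul(8, s) (Function('v')(s) = Mul(s, 8) = Mul(8, s))
Mul(Function('v')(-1), -183149) = Mul(Mul(8, -1), -183149) = Mul(-8, -183149) = 1465192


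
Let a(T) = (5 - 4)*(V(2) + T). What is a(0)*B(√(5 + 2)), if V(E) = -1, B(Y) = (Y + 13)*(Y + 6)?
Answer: -85 - 19*√7 ≈ -135.27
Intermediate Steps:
B(Y) = (6 + Y)*(13 + Y) (B(Y) = (13 + Y)*(6 + Y) = (6 + Y)*(13 + Y))
a(T) = -1 + T (a(T) = (5 - 4)*(-1 + T) = 1*(-1 + T) = -1 + T)
a(0)*B(√(5 + 2)) = (-1 + 0)*(78 + (√(5 + 2))² + 19*√(5 + 2)) = -(78 + (√7)² + 19*√7) = -(78 + 7 + 19*√7) = -(85 + 19*√7) = -85 - 19*√7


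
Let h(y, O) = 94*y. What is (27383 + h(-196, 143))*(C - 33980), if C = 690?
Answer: -298245110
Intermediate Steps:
(27383 + h(-196, 143))*(C - 33980) = (27383 + 94*(-196))*(690 - 33980) = (27383 - 18424)*(-33290) = 8959*(-33290) = -298245110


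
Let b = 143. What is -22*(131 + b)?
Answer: -6028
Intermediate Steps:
-22*(131 + b) = -22*(131 + 143) = -22*274 = -6028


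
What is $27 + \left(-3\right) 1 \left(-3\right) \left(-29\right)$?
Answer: $-234$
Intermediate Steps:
$27 + \left(-3\right) 1 \left(-3\right) \left(-29\right) = 27 + \left(-3\right) \left(-3\right) \left(-29\right) = 27 + 9 \left(-29\right) = 27 - 261 = -234$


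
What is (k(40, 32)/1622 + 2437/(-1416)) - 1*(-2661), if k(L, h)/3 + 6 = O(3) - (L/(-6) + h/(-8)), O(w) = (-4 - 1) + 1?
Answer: 3053853545/1148376 ≈ 2659.3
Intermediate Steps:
O(w) = -4 (O(w) = -5 + 1 = -4)
k(L, h) = -30 + L/2 + 3*h/8 (k(L, h) = -18 + 3*(-4 - (L/(-6) + h/(-8))) = -18 + 3*(-4 - (L*(-1/6) + h*(-1/8))) = -18 + 3*(-4 - (-L/6 - h/8)) = -18 + 3*(-4 + (L/6 + h/8)) = -18 + 3*(-4 + L/6 + h/8) = -18 + (-12 + L/2 + 3*h/8) = -30 + L/2 + 3*h/8)
(k(40, 32)/1622 + 2437/(-1416)) - 1*(-2661) = ((-30 + (1/2)*40 + (3/8)*32)/1622 + 2437/(-1416)) - 1*(-2661) = ((-30 + 20 + 12)*(1/1622) + 2437*(-1/1416)) + 2661 = (2*(1/1622) - 2437/1416) + 2661 = (1/811 - 2437/1416) + 2661 = -1974991/1148376 + 2661 = 3053853545/1148376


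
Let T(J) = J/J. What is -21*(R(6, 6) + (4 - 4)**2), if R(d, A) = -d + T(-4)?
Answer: 105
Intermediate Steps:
T(J) = 1
R(d, A) = 1 - d (R(d, A) = -d + 1 = 1 - d)
-21*(R(6, 6) + (4 - 4)**2) = -21*((1 - 1*6) + (4 - 4)**2) = -21*((1 - 6) + 0**2) = -21*(-5 + 0) = -21*(-5) = 105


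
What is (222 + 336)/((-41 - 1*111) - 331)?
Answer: -186/161 ≈ -1.1553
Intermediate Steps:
(222 + 336)/((-41 - 1*111) - 331) = 558/((-41 - 111) - 331) = 558/(-152 - 331) = 558/(-483) = 558*(-1/483) = -186/161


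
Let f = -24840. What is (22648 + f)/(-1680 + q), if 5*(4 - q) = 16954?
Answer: 5480/12667 ≈ 0.43262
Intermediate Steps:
q = -16934/5 (q = 4 - 1/5*16954 = 4 - 16954/5 = -16934/5 ≈ -3386.8)
(22648 + f)/(-1680 + q) = (22648 - 24840)/(-1680 - 16934/5) = -2192/(-25334/5) = -2192*(-5/25334) = 5480/12667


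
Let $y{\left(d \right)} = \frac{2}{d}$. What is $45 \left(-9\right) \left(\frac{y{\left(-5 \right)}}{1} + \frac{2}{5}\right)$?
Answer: $0$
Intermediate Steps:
$45 \left(-9\right) \left(\frac{y{\left(-5 \right)}}{1} + \frac{2}{5}\right) = 45 \left(-9\right) \left(\frac{2 \frac{1}{-5}}{1} + \frac{2}{5}\right) = - 405 \left(2 \left(- \frac{1}{5}\right) 1 + 2 \cdot \frac{1}{5}\right) = - 405 \left(\left(- \frac{2}{5}\right) 1 + \frac{2}{5}\right) = - 405 \left(- \frac{2}{5} + \frac{2}{5}\right) = \left(-405\right) 0 = 0$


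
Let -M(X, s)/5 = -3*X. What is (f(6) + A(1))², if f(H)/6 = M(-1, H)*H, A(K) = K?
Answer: 290521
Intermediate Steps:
M(X, s) = 15*X (M(X, s) = -(-15)*X = 15*X)
f(H) = -90*H (f(H) = 6*((15*(-1))*H) = 6*(-15*H) = -90*H)
(f(6) + A(1))² = (-90*6 + 1)² = (-540 + 1)² = (-539)² = 290521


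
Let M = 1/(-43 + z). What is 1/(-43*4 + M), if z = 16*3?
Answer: -5/859 ≈ -0.0058207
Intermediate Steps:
z = 48
M = ⅕ (M = 1/(-43 + 48) = 1/5 = ⅕ ≈ 0.20000)
1/(-43*4 + M) = 1/(-43*4 + ⅕) = 1/(-172 + ⅕) = 1/(-859/5) = -5/859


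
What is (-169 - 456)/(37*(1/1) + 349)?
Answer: -625/386 ≈ -1.6192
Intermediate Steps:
(-169 - 456)/(37*(1/1) + 349) = -625/(37*(1*1) + 349) = -625/(37*1 + 349) = -625/(37 + 349) = -625/386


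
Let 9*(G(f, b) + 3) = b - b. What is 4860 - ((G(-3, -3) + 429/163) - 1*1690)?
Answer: 1067710/163 ≈ 6550.4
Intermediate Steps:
G(f, b) = -3 (G(f, b) = -3 + (b - b)/9 = -3 + (1/9)*0 = -3 + 0 = -3)
4860 - ((G(-3, -3) + 429/163) - 1*1690) = 4860 - ((-3 + 429/163) - 1*1690) = 4860 - ((-3 + 429*(1/163)) - 1690) = 4860 - ((-3 + 429/163) - 1690) = 4860 - (-60/163 - 1690) = 4860 - 1*(-275530/163) = 4860 + 275530/163 = 1067710/163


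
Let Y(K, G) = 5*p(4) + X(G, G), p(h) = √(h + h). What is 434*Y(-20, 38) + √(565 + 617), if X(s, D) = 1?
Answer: 434 + √1182 + 4340*√2 ≈ 6606.1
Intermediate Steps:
p(h) = √2*√h (p(h) = √(2*h) = √2*√h)
Y(K, G) = 1 + 10*√2 (Y(K, G) = 5*(√2*√4) + 1 = 5*(√2*2) + 1 = 5*(2*√2) + 1 = 10*√2 + 1 = 1 + 10*√2)
434*Y(-20, 38) + √(565 + 617) = 434*(1 + 10*√2) + √(565 + 617) = (434 + 4340*√2) + √1182 = 434 + √1182 + 4340*√2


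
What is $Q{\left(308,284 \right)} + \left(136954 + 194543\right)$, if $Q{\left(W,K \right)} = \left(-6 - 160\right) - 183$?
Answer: $331148$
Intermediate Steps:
$Q{\left(W,K \right)} = -349$ ($Q{\left(W,K \right)} = -166 - 183 = -349$)
$Q{\left(308,284 \right)} + \left(136954 + 194543\right) = -349 + \left(136954 + 194543\right) = -349 + 331497 = 331148$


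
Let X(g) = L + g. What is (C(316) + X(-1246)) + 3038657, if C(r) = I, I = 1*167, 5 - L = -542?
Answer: 3038125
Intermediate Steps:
L = 547 (L = 5 - 1*(-542) = 5 + 542 = 547)
I = 167
C(r) = 167
X(g) = 547 + g
(C(316) + X(-1246)) + 3038657 = (167 + (547 - 1246)) + 3038657 = (167 - 699) + 3038657 = -532 + 3038657 = 3038125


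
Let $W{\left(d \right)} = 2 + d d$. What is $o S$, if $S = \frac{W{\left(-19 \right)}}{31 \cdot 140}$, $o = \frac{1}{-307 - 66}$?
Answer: $- \frac{363}{1618820} \approx -0.00022424$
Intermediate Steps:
$o = - \frac{1}{373}$ ($o = \frac{1}{-373} = - \frac{1}{373} \approx -0.002681$)
$W{\left(d \right)} = 2 + d^{2}$
$S = \frac{363}{4340}$ ($S = \frac{2 + \left(-19\right)^{2}}{31 \cdot 140} = \frac{2 + 361}{4340} = 363 \cdot \frac{1}{4340} = \frac{363}{4340} \approx 0.083641$)
$o S = \left(- \frac{1}{373}\right) \frac{363}{4340} = - \frac{363}{1618820}$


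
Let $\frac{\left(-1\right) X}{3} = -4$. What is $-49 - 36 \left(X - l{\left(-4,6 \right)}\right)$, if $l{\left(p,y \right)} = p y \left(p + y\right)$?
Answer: $-2209$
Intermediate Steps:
$X = 12$ ($X = \left(-3\right) \left(-4\right) = 12$)
$l{\left(p,y \right)} = p y \left(p + y\right)$
$-49 - 36 \left(X - l{\left(-4,6 \right)}\right) = -49 - 36 \left(12 - \left(-4\right) 6 \left(-4 + 6\right)\right) = -49 - 36 \left(12 - \left(-4\right) 6 \cdot 2\right) = -49 - 36 \left(12 - -48\right) = -49 - 36 \left(12 + 48\right) = -49 - 2160 = -2209$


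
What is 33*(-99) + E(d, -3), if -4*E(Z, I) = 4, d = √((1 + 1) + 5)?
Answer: -3268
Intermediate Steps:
d = √7 (d = √(2 + 5) = √7 ≈ 2.6458)
E(Z, I) = -1 (E(Z, I) = -¼*4 = -1)
33*(-99) + E(d, -3) = 33*(-99) - 1 = -3267 - 1 = -3268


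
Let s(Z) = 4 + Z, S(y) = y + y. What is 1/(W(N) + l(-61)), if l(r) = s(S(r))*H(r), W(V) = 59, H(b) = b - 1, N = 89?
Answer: 1/7375 ≈ 0.00013559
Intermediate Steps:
S(y) = 2*y
H(b) = -1 + b
l(r) = (-1 + r)*(4 + 2*r) (l(r) = (4 + 2*r)*(-1 + r) = (-1 + r)*(4 + 2*r))
1/(W(N) + l(-61)) = 1/(59 + 2*(-1 - 61)*(2 - 61)) = 1/(59 + 2*(-62)*(-59)) = 1/(59 + 7316) = 1/7375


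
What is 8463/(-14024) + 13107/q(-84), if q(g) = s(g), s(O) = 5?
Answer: 183770253/70120 ≈ 2620.8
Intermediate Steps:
q(g) = 5
8463/(-14024) + 13107/q(-84) = 8463/(-14024) + 13107/5 = 8463*(-1/14024) + 13107*(⅕) = -8463/14024 + 13107/5 = 183770253/70120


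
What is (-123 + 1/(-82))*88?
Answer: -443828/41 ≈ -10825.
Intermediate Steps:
(-123 + 1/(-82))*88 = (-123 - 1/82)*88 = -10087/82*88 = -443828/41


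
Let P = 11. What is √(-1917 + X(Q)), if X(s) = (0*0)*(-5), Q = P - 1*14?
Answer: 3*I*√213 ≈ 43.784*I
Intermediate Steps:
Q = -3 (Q = 11 - 1*14 = 11 - 14 = -3)
X(s) = 0 (X(s) = 0*(-5) = 0)
√(-1917 + X(Q)) = √(-1917 + 0) = √(-1917) = 3*I*√213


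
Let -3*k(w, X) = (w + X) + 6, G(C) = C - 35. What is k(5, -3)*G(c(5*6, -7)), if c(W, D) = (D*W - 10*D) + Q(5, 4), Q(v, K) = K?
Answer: 456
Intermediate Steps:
c(W, D) = 4 - 10*D + D*W (c(W, D) = (D*W - 10*D) + 4 = (-10*D + D*W) + 4 = 4 - 10*D + D*W)
G(C) = -35 + C
k(w, X) = -2 - X/3 - w/3 (k(w, X) = -((w + X) + 6)/3 = -((X + w) + 6)/3 = -(6 + X + w)/3 = -2 - X/3 - w/3)
k(5, -3)*G(c(5*6, -7)) = (-2 - ⅓*(-3) - ⅓*5)*(-35 + (4 - 10*(-7) - 35*6)) = (-2 + 1 - 5/3)*(-35 + (4 + 70 - 7*30)) = -8*(-35 + (4 + 70 - 210))/3 = -8*(-35 - 136)/3 = -8/3*(-171) = 456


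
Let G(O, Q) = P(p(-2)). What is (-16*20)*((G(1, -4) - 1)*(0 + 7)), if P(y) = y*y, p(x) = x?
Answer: -6720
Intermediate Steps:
P(y) = y**2
G(O, Q) = 4 (G(O, Q) = (-2)**2 = 4)
(-16*20)*((G(1, -4) - 1)*(0 + 7)) = (-16*20)*((4 - 1)*(0 + 7)) = -960*7 = -320*21 = -6720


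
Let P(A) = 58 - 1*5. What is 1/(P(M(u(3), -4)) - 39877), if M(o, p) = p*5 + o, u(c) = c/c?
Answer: -1/39824 ≈ -2.5110e-5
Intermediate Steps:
u(c) = 1
M(o, p) = o + 5*p (M(o, p) = 5*p + o = o + 5*p)
P(A) = 53 (P(A) = 58 - 5 = 53)
1/(P(M(u(3), -4)) - 39877) = 1/(53 - 39877) = 1/(-39824) = -1/39824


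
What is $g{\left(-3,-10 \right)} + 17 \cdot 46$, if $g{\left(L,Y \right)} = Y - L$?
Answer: $775$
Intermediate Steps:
$g{\left(-3,-10 \right)} + 17 \cdot 46 = \left(-10 - -3\right) + 17 \cdot 46 = \left(-10 + 3\right) + 782 = -7 + 782 = 775$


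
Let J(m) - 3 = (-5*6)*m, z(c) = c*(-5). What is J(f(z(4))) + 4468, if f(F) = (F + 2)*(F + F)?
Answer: -17129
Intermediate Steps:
z(c) = -5*c
f(F) = 2*F*(2 + F) (f(F) = (2 + F)*(2*F) = 2*F*(2 + F))
J(m) = 3 - 30*m (J(m) = 3 + (-5*6)*m = 3 - 30*m)
J(f(z(4))) + 4468 = (3 - 60*(-5*4)*(2 - 5*4)) + 4468 = (3 - 60*(-20)*(2 - 20)) + 4468 = (3 - 60*(-20)*(-18)) + 4468 = (3 - 30*720) + 4468 = (3 - 21600) + 4468 = -21597 + 4468 = -17129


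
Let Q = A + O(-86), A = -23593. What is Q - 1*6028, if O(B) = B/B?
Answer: -29620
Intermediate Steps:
O(B) = 1
Q = -23592 (Q = -23593 + 1 = -23592)
Q - 1*6028 = -23592 - 1*6028 = -23592 - 6028 = -29620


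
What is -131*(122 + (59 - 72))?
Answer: -14279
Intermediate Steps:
-131*(122 + (59 - 72)) = -131*(122 - 13) = -131*109 = -14279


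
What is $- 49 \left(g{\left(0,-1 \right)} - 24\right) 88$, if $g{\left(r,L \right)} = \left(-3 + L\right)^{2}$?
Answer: $34496$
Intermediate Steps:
$- 49 \left(g{\left(0,-1 \right)} - 24\right) 88 = - 49 \left(\left(-3 - 1\right)^{2} - 24\right) 88 = - 49 \left(\left(-4\right)^{2} - 24\right) 88 = - 49 \left(16 - 24\right) 88 = \left(-49\right) \left(-8\right) 88 = 392 \cdot 88 = 34496$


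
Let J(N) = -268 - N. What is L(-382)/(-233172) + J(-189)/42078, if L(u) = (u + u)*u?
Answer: -1024900061/817617618 ≈ -1.2535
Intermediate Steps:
L(u) = 2*u**2 (L(u) = (2*u)*u = 2*u**2)
L(-382)/(-233172) + J(-189)/42078 = (2*(-382)**2)/(-233172) + (-268 - 1*(-189))/42078 = (2*145924)*(-1/233172) + (-268 + 189)*(1/42078) = 291848*(-1/233172) - 79*1/42078 = -72962/58293 - 79/42078 = -1024900061/817617618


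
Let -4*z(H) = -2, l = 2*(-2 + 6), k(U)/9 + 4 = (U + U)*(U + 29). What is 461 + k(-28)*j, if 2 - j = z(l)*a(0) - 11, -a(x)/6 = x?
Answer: -6559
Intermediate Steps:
a(x) = -6*x
k(U) = -36 + 18*U*(29 + U) (k(U) = -36 + 9*((U + U)*(U + 29)) = -36 + 9*((2*U)*(29 + U)) = -36 + 9*(2*U*(29 + U)) = -36 + 18*U*(29 + U))
l = 8 (l = 2*4 = 8)
z(H) = ½ (z(H) = -¼*(-2) = ½)
j = 13 (j = 2 - ((-6*0)/2 - 11) = 2 - ((½)*0 - 11) = 2 - (0 - 11) = 2 - 1*(-11) = 2 + 11 = 13)
461 + k(-28)*j = 461 + (-36 + 18*(-28)² + 522*(-28))*13 = 461 + (-36 + 18*784 - 14616)*13 = 461 + (-36 + 14112 - 14616)*13 = 461 - 540*13 = 461 - 7020 = -6559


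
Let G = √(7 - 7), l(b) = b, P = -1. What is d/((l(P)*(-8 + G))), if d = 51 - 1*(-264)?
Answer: 315/8 ≈ 39.375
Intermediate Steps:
d = 315 (d = 51 + 264 = 315)
G = 0 (G = √0 = 0)
d/((l(P)*(-8 + G))) = 315/((-(-8 + 0))) = 315/((-1*(-8))) = 315/8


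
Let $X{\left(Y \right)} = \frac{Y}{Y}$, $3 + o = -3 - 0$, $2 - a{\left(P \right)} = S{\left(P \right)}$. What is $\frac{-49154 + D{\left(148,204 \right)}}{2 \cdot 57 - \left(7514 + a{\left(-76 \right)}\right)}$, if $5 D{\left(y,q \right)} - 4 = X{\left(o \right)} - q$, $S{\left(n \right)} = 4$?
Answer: $\frac{245969}{36990} \approx 6.6496$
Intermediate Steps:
$a{\left(P \right)} = -2$ ($a{\left(P \right)} = 2 - 4 = -2$)
$o = -6$ ($o = -3 - 3 = -6$)
$X{\left(Y \right)} = 1$
$D{\left(y,q \right)} = 1 - \frac{q}{5}$ ($D{\left(y,q \right)} = \frac{4}{5} + \frac{1 - q}{5} = \frac{4}{5} - \left(- \frac{1}{5} + \frac{q}{5}\right) = 1 - \frac{q}{5}$)
$\frac{-49154 + D{\left(148,204 \right)}}{2 \cdot 57 - \left(7514 + a{\left(-76 \right)}\right)} = \frac{-49154 + \left(1 - \frac{204}{5}\right)}{2 \cdot 57 - 7512} = \frac{-49154 + \left(1 - \frac{204}{5}\right)}{114 + \left(-7514 + 2\right)} = \frac{-49154 - \frac{199}{5}}{114 - 7512} = - \frac{245969}{5 \left(-7398\right)} = \left(- \frac{245969}{5}\right) \left(- \frac{1}{7398}\right) = \frac{245969}{36990}$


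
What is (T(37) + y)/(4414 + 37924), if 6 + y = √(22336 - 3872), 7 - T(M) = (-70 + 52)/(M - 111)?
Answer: 14/783253 + 2*√1154/21169 ≈ 0.0032273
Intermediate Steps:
T(M) = 7 + 18/(-111 + M) (T(M) = 7 - (-70 + 52)/(M - 111) = 7 - (-18)/(-111 + M) = 7 + 18/(-111 + M))
y = -6 + 4*√1154 (y = -6 + √(22336 - 3872) = -6 + √18464 = -6 + 4*√1154 ≈ 129.88)
(T(37) + y)/(4414 + 37924) = ((-759 + 7*37)/(-111 + 37) + (-6 + 4*√1154))/(4414 + 37924) = ((-759 + 259)/(-74) + (-6 + 4*√1154))/42338 = (-1/74*(-500) + (-6 + 4*√1154))*(1/42338) = (250/37 + (-6 + 4*√1154))*(1/42338) = (28/37 + 4*√1154)*(1/42338) = 14/783253 + 2*√1154/21169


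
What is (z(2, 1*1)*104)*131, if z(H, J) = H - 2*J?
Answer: 0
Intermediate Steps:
(z(2, 1*1)*104)*131 = ((2 - 2)*104)*131 = (0*104)*131 = 0*131 = 0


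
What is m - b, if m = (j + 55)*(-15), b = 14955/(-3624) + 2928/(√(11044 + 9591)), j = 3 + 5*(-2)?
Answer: -864775/1208 - 2928*√20635/20635 ≈ -736.26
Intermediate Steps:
j = -7 (j = 3 - 10 = -7)
b = -4985/1208 + 2928*√20635/20635 (b = 14955*(-1/3624) + 2928/(√20635) = -4985/1208 + 2928*(√20635/20635) = -4985/1208 + 2928*√20635/20635 ≈ 16.256)
m = -720 (m = (-7 + 55)*(-15) = 48*(-15) = -720)
m - b = -720 - (-4985/1208 + 2928*√20635/20635) = -720 + (4985/1208 - 2928*√20635/20635) = -864775/1208 - 2928*√20635/20635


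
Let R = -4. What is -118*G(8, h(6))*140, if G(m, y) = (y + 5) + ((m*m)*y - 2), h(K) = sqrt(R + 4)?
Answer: -49560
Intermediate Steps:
h(K) = 0 (h(K) = sqrt(-4 + 4) = sqrt(0) = 0)
G(m, y) = 3 + y + y*m**2 (G(m, y) = (5 + y) + (m**2*y - 2) = (5 + y) + (y*m**2 - 2) = (5 + y) + (-2 + y*m**2) = 3 + y + y*m**2)
-118*G(8, h(6))*140 = -118*(3 + 0 + 0*8**2)*140 = -118*(3 + 0 + 0*64)*140 = -118*(3 + 0 + 0)*140 = -118*3*140 = -354*140 = -49560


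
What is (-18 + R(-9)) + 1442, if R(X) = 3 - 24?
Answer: 1403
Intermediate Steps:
R(X) = -21
(-18 + R(-9)) + 1442 = (-18 - 21) + 1442 = -39 + 1442 = 1403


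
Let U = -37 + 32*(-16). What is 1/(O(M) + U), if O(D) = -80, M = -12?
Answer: -1/629 ≈ -0.0015898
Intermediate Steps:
U = -549 (U = -37 - 512 = -549)
1/(O(M) + U) = 1/(-80 - 549) = 1/(-629) = -1/629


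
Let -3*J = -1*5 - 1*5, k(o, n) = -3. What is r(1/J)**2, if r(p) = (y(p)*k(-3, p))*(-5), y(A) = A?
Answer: 81/4 ≈ 20.250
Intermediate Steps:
J = 10/3 (J = -(-1*5 - 1*5)/3 = -(-5 - 5)/3 = -1/3*(-10) = 10/3 ≈ 3.3333)
r(p) = 15*p (r(p) = (p*(-3))*(-5) = -3*p*(-5) = 15*p)
r(1/J)**2 = (15/(10/3))**2 = (15*(3/10))**2 = (9/2)**2 = 81/4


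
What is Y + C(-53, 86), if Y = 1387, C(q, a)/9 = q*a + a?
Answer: -38861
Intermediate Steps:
C(q, a) = 9*a + 9*a*q (C(q, a) = 9*(q*a + a) = 9*(a*q + a) = 9*(a + a*q) = 9*a + 9*a*q)
Y + C(-53, 86) = 1387 + 9*86*(1 - 53) = 1387 + 9*86*(-52) = 1387 - 40248 = -38861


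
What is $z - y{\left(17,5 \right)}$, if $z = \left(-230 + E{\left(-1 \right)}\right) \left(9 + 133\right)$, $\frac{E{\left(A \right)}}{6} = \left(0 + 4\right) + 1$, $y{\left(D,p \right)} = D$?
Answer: $-28417$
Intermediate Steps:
$E{\left(A \right)} = 30$ ($E{\left(A \right)} = 6 \left(\left(0 + 4\right) + 1\right) = 6 \left(4 + 1\right) = 6 \cdot 5 = 30$)
$z = -28400$ ($z = \left(-230 + 30\right) \left(9 + 133\right) = \left(-200\right) 142 = -28400$)
$z - y{\left(17,5 \right)} = -28400 - 17 = -28417$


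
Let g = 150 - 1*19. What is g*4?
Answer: 524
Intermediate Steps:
g = 131 (g = 150 - 19 = 131)
g*4 = 131*4 = 524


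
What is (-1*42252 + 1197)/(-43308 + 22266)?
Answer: 1955/1002 ≈ 1.9511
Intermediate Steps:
(-1*42252 + 1197)/(-43308 + 22266) = (-42252 + 1197)/(-21042) = -41055*(-1/21042) = 1955/1002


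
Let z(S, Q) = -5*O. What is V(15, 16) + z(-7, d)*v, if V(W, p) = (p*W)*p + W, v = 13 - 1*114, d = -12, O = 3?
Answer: 5370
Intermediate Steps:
z(S, Q) = -15 (z(S, Q) = -5*3 = -15)
v = -101 (v = 13 - 114 = -101)
V(W, p) = W + W*p**2 (V(W, p) = (W*p)*p + W = W*p**2 + W = W + W*p**2)
V(15, 16) + z(-7, d)*v = 15*(1 + 16**2) - 15*(-101) = 15*(1 + 256) + 1515 = 15*257 + 1515 = 3855 + 1515 = 5370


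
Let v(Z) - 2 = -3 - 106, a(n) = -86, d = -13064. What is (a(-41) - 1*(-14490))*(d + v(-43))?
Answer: -189715084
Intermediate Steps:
v(Z) = -107 (v(Z) = 2 + (-3 - 106) = 2 - 109 = -107)
(a(-41) - 1*(-14490))*(d + v(-43)) = (-86 - 1*(-14490))*(-13064 - 107) = (-86 + 14490)*(-13171) = 14404*(-13171) = -189715084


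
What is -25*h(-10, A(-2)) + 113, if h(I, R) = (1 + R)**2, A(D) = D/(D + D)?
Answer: 227/4 ≈ 56.750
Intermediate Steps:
A(D) = 1/2 (A(D) = D/((2*D)) = (1/(2*D))*D = 1/2)
-25*h(-10, A(-2)) + 113 = -25*(1 + 1/2)**2 + 113 = -25*(3/2)**2 + 113 = -25*9/4 + 113 = -225/4 + 113 = 227/4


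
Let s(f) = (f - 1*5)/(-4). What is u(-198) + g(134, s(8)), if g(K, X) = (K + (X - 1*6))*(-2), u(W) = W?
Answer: -905/2 ≈ -452.50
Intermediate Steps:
s(f) = 5/4 - f/4 (s(f) = (f - 5)*(-¼) = (-5 + f)*(-¼) = 5/4 - f/4)
g(K, X) = 12 - 2*K - 2*X (g(K, X) = (K + (X - 6))*(-2) = (K + (-6 + X))*(-2) = (-6 + K + X)*(-2) = 12 - 2*K - 2*X)
u(-198) + g(134, s(8)) = -198 + (12 - 2*134 - 2*(5/4 - ¼*8)) = -198 + (12 - 268 - 2*(5/4 - 2)) = -198 + (12 - 268 - 2*(-¾)) = -198 + (12 - 268 + 3/2) = -198 - 509/2 = -905/2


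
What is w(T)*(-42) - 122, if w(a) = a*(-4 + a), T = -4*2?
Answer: -4154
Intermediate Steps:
T = -8
w(T)*(-42) - 122 = -8*(-4 - 8)*(-42) - 122 = -8*(-12)*(-42) - 122 = 96*(-42) - 122 = -4032 - 122 = -4154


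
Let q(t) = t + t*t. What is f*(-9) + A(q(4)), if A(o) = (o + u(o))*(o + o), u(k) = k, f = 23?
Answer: 1393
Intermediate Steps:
q(t) = t + t²
A(o) = 4*o² (A(o) = (o + o)*(o + o) = (2*o)*(2*o) = 4*o²)
f*(-9) + A(q(4)) = 23*(-9) + 4*(4*(1 + 4))² = -207 + 4*(4*5)² = -207 + 4*20² = -207 + 4*400 = -207 + 1600 = 1393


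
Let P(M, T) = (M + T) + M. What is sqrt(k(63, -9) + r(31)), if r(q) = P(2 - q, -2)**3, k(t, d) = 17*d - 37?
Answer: I*sqrt(216190) ≈ 464.96*I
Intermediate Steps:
k(t, d) = -37 + 17*d
P(M, T) = T + 2*M
r(q) = (2 - 2*q)**3 (r(q) = (-2 + 2*(2 - q))**3 = (-2 + (4 - 2*q))**3 = (2 - 2*q)**3)
sqrt(k(63, -9) + r(31)) = sqrt((-37 + 17*(-9)) - 8*(-1 + 31)**3) = sqrt((-37 - 153) - 8*30**3) = sqrt(-190 - 8*27000) = sqrt(-190 - 216000) = sqrt(-216190) = I*sqrt(216190)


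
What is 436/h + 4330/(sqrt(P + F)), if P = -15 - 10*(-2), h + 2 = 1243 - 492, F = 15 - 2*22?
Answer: 436/749 - 2165*I*sqrt(6)/6 ≈ 0.58211 - 883.86*I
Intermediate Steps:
F = -29 (F = 15 - 44 = -29)
h = 749 (h = -2 + (1243 - 492) = -2 + 751 = 749)
P = 5 (P = -15 + 20 = 5)
436/h + 4330/(sqrt(P + F)) = 436/749 + 4330/(sqrt(5 - 29)) = 436*(1/749) + 4330/(sqrt(-24)) = 436/749 + 4330/((2*I*sqrt(6))) = 436/749 + 4330*(-I*sqrt(6)/12) = 436/749 - 2165*I*sqrt(6)/6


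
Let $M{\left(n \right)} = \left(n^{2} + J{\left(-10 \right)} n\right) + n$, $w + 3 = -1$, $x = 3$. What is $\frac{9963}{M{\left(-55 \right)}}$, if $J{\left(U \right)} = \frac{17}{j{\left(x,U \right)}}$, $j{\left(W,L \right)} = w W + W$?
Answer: $\frac{89667}{27665} \approx 3.2412$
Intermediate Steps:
$w = -4$ ($w = -3 - 1 = -4$)
$j{\left(W,L \right)} = - 3 W$ ($j{\left(W,L \right)} = - 4 W + W = - 3 W$)
$J{\left(U \right)} = - \frac{17}{9}$ ($J{\left(U \right)} = \frac{17}{\left(-3\right) 3} = \frac{17}{-9} = 17 \left(- \frac{1}{9}\right) = - \frac{17}{9}$)
$M{\left(n \right)} = n^{2} - \frac{8 n}{9}$ ($M{\left(n \right)} = \left(n^{2} - \frac{17 n}{9}\right) + n = n^{2} - \frac{8 n}{9}$)
$\frac{9963}{M{\left(-55 \right)}} = \frac{9963}{\frac{1}{9} \left(-55\right) \left(-8 + 9 \left(-55\right)\right)} = \frac{9963}{\frac{1}{9} \left(-55\right) \left(-8 - 495\right)} = \frac{9963}{\frac{1}{9} \left(-55\right) \left(-503\right)} = \frac{9963}{\frac{27665}{9}} = 9963 \cdot \frac{9}{27665} = \frac{89667}{27665}$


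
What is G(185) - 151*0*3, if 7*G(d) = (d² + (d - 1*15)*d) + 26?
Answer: 65701/7 ≈ 9385.9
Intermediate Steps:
G(d) = 26/7 + d²/7 + d*(-15 + d)/7 (G(d) = ((d² + (d - 1*15)*d) + 26)/7 = ((d² + (d - 15)*d) + 26)/7 = ((d² + (-15 + d)*d) + 26)/7 = ((d² + d*(-15 + d)) + 26)/7 = (26 + d² + d*(-15 + d))/7 = 26/7 + d²/7 + d*(-15 + d)/7)
G(185) - 151*0*3 = (26/7 - 15/7*185 + (2/7)*185²) - 151*0*3 = (26/7 - 2775/7 + (2/7)*34225) - 151*0 = (26/7 - 2775/7 + 68450/7) - 1*0 = 65701/7 + 0 = 65701/7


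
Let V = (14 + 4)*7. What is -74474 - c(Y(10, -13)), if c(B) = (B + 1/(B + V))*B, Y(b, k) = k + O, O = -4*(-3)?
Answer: -9309374/125 ≈ -74475.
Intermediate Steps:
O = 12
V = 126 (V = 18*7 = 126)
Y(b, k) = 12 + k (Y(b, k) = k + 12 = 12 + k)
c(B) = B*(B + 1/(126 + B)) (c(B) = (B + 1/(B + 126))*B = (B + 1/(126 + B))*B = B*(B + 1/(126 + B)))
-74474 - c(Y(10, -13)) = -74474 - (12 - 13)*(1 + (12 - 13)² + 126*(12 - 13))/(126 + (12 - 13)) = -74474 - (-1)*(1 + (-1)² + 126*(-1))/(126 - 1) = -74474 - (-1)*(1 + 1 - 126)/125 = -74474 - (-1)*(-124)/125 = -74474 - 1*124/125 = -74474 - 124/125 = -9309374/125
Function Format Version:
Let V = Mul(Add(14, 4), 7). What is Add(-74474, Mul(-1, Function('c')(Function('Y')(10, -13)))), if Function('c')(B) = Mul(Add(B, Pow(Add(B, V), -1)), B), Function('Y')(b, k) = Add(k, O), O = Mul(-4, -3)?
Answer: Rational(-9309374, 125) ≈ -74475.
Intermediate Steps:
O = 12
V = 126 (V = Mul(18, 7) = 126)
Function('Y')(b, k) = Add(12, k) (Function('Y')(b, k) = Add(k, 12) = Add(12, k))
Function('c')(B) = Mul(B, Add(B, Pow(Add(126, B), -1))) (Function('c')(B) = Mul(Add(B, Pow(Add(B, 126), -1)), B) = Mul(Add(B, Pow(Add(126, B), -1)), B) = Mul(B, Add(B, Pow(Add(126, B), -1))))
Add(-74474, Mul(-1, Function('c')(Function('Y')(10, -13)))) = Add(-74474, Mul(-1, Mul(Add(12, -13), Pow(Add(126, Add(12, -13)), -1), Add(1, Pow(Add(12, -13), 2), Mul(126, Add(12, -13)))))) = Add(-74474, Mul(-1, Mul(-1, Pow(Add(126, -1), -1), Add(1, Pow(-1, 2), Mul(126, -1))))) = Add(-74474, Mul(-1, Mul(-1, Pow(125, -1), Add(1, 1, -126)))) = Add(-74474, Mul(-1, Mul(-1, Rational(1, 125), -124))) = Add(-74474, Mul(-1, Rational(124, 125))) = Add(-74474, Rational(-124, 125)) = Rational(-9309374, 125)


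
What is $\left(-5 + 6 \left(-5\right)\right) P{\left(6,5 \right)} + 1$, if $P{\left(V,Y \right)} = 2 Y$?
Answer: $-349$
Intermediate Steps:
$\left(-5 + 6 \left(-5\right)\right) P{\left(6,5 \right)} + 1 = \left(-5 + 6 \left(-5\right)\right) 2 \cdot 5 + 1 = \left(-5 - 30\right) 10 + 1 = \left(-35\right) 10 + 1 = -350 + 1 = -349$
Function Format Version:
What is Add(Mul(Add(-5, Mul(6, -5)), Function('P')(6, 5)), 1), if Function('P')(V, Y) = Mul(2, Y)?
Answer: -349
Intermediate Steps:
Add(Mul(Add(-5, Mul(6, -5)), Function('P')(6, 5)), 1) = Add(Mul(Add(-5, Mul(6, -5)), Mul(2, 5)), 1) = Add(Mul(Add(-5, -30), 10), 1) = Add(Mul(-35, 10), 1) = Add(-350, 1) = -349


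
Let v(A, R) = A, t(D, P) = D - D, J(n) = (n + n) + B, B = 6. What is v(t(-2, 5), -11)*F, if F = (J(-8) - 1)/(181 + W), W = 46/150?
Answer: 0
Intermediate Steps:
J(n) = 6 + 2*n (J(n) = (n + n) + 6 = 2*n + 6 = 6 + 2*n)
W = 23/75 (W = 46*(1/150) = 23/75 ≈ 0.30667)
t(D, P) = 0
F = -825/13598 (F = ((6 + 2*(-8)) - 1)/(181 + 23/75) = ((6 - 16) - 1)/(13598/75) = (-10 - 1)*(75/13598) = -11*75/13598 = -825/13598 ≈ -0.060671)
v(t(-2, 5), -11)*F = 0*(-825/13598) = 0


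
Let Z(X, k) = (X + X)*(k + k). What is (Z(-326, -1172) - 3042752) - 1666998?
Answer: -3181462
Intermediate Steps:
Z(X, k) = 4*X*k (Z(X, k) = (2*X)*(2*k) = 4*X*k)
(Z(-326, -1172) - 3042752) - 1666998 = (4*(-326)*(-1172) - 3042752) - 1666998 = (1528288 - 3042752) - 1666998 = -1514464 - 1666998 = -3181462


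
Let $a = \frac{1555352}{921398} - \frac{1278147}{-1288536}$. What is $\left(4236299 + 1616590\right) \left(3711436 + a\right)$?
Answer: $\frac{4298383385583860666929059}{197875748888} \approx 2.1723 \cdot 10^{13}$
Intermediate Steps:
$a = \frac{530301522363}{197875748888}$ ($a = 1555352 \cdot \frac{1}{921398} - - \frac{426049}{429512} = \frac{777676}{460699} + \frac{426049}{429512} = \frac{530301522363}{197875748888} \approx 2.68$)
$\left(4236299 + 1616590\right) \left(3711436 + a\right) = \left(4236299 + 1616590\right) \left(3711436 + \frac{530301522363}{197875748888}\right) = 5852889 \cdot \frac{734403708251405531}{197875748888} = \frac{4298383385583860666929059}{197875748888}$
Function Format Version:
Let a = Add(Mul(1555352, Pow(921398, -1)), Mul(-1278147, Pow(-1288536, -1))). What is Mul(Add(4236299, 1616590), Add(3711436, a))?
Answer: Rational(4298383385583860666929059, 197875748888) ≈ 2.1723e+13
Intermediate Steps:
a = Rational(530301522363, 197875748888) (a = Add(Mul(1555352, Rational(1, 921398)), Mul(-1278147, Rational(-1, 1288536))) = Add(Rational(777676, 460699), Rational(426049, 429512)) = Rational(530301522363, 197875748888) ≈ 2.6800)
Mul(Add(4236299, 1616590), Add(3711436, a)) = Mul(Add(4236299, 1616590), Add(3711436, Rational(530301522363, 197875748888))) = Mul(5852889, Rational(734403708251405531, 197875748888)) = Rational(4298383385583860666929059, 197875748888)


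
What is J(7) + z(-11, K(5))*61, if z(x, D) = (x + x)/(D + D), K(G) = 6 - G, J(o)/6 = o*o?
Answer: -377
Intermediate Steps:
J(o) = 6*o**2 (J(o) = 6*(o*o) = 6*o**2)
z(x, D) = x/D (z(x, D) = (2*x)/((2*D)) = (2*x)*(1/(2*D)) = x/D)
J(7) + z(-11, K(5))*61 = 6*7**2 - 11/(6 - 1*5)*61 = 6*49 - 11/(6 - 5)*61 = 294 - 11/1*61 = 294 - 11*1*61 = 294 - 11*61 = 294 - 671 = -377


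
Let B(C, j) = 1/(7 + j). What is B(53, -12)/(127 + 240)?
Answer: -1/1835 ≈ -0.00054496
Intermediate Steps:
B(53, -12)/(127 + 240) = 1/((127 + 240)*(7 - 12)) = 1/(367*(-5)) = (1/367)*(-⅕) = -1/1835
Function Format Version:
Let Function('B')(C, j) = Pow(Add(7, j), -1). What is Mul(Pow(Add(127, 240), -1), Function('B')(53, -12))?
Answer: Rational(-1, 1835) ≈ -0.00054496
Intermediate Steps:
Mul(Pow(Add(127, 240), -1), Function('B')(53, -12)) = Mul(Pow(Add(127, 240), -1), Pow(Add(7, -12), -1)) = Mul(Pow(367, -1), Pow(-5, -1)) = Mul(Rational(1, 367), Rational(-1, 5)) = Rational(-1, 1835)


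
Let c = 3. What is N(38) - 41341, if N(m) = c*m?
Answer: -41227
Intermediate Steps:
N(m) = 3*m
N(38) - 41341 = 3*38 - 41341 = 114 - 41341 = -41227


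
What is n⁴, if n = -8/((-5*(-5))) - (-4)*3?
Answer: 7269949696/390625 ≈ 18611.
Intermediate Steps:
n = 292/25 (n = -8/25 - 1*(-12) = -8*1/25 + 12 = -8/25 + 12 = 292/25 ≈ 11.680)
n⁴ = (292/25)⁴ = 7269949696/390625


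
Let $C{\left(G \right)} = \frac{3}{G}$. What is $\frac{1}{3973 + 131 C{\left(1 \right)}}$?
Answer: $\frac{1}{4366} \approx 0.00022904$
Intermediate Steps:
$\frac{1}{3973 + 131 C{\left(1 \right)}} = \frac{1}{3973 + 131 \cdot \frac{3}{1}} = \frac{1}{3973 + 131 \cdot 3 \cdot 1} = \frac{1}{3973 + 131 \cdot 3} = \frac{1}{3973 + 393} = \frac{1}{4366}$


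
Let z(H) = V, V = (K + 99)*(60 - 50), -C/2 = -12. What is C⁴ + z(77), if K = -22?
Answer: 332546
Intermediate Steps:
C = 24 (C = -2*(-12) = 24)
V = 770 (V = (-22 + 99)*(60 - 50) = 77*10 = 770)
z(H) = 770
C⁴ + z(77) = 24⁴ + 770 = 331776 + 770 = 332546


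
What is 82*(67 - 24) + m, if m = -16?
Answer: 3510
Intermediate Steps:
82*(67 - 24) + m = 82*(67 - 24) - 16 = 82*43 - 16 = 3526 - 16 = 3510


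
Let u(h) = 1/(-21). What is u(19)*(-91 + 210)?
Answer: -17/3 ≈ -5.6667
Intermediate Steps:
u(h) = -1/21
u(19)*(-91 + 210) = -(-91 + 210)/21 = -1/21*119 = -17/3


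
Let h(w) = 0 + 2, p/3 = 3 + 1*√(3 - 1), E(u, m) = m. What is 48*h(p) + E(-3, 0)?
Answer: 96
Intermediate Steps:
p = 9 + 3*√2 (p = 3*(3 + 1*√(3 - 1)) = 3*(3 + 1*√2) = 3*(3 + √2) = 9 + 3*√2 ≈ 13.243)
h(w) = 2
48*h(p) + E(-3, 0) = 48*2 + 0 = 96 + 0 = 96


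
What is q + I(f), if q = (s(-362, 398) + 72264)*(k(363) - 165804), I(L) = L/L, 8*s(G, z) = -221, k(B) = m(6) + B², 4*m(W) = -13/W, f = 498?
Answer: -472051996831/192 ≈ -2.4586e+9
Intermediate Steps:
m(W) = -13/(4*W) (m(W) = (-13/W)/4 = -13/(4*W))
k(B) = -13/24 + B² (k(B) = -13/4/6 + B² = -13/4*⅙ + B² = -13/24 + B²)
s(G, z) = -221/8 (s(G, z) = (⅛)*(-221) = -221/8)
I(L) = 1
q = -472051997023/192 (q = (-221/8 + 72264)*((-13/24 + 363²) - 165804) = 577891*((-13/24 + 131769) - 165804)/8 = 577891*(3162443/24 - 165804)/8 = (577891/8)*(-816853/24) = -472051997023/192 ≈ -2.4586e+9)
q + I(f) = -472051997023/192 + 1 = -472051996831/192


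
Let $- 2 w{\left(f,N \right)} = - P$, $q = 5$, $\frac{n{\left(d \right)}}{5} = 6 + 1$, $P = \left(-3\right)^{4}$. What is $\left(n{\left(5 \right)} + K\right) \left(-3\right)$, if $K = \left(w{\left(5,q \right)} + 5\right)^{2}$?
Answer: $- \frac{25263}{4} \approx -6315.8$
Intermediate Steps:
$P = 81$
$n{\left(d \right)} = 35$ ($n{\left(d \right)} = 5 \left(6 + 1\right) = 5 \cdot 7 = 35$)
$w{\left(f,N \right)} = \frac{81}{2}$ ($w{\left(f,N \right)} = - \frac{\left(-1\right) 81}{2} = \left(- \frac{1}{2}\right) \left(-81\right) = \frac{81}{2}$)
$K = \frac{8281}{4}$ ($K = \left(\frac{81}{2} + 5\right)^{2} = \left(\frac{91}{2}\right)^{2} = \frac{8281}{4} \approx 2070.3$)
$\left(n{\left(5 \right)} + K\right) \left(-3\right) = \left(35 + \frac{8281}{4}\right) \left(-3\right) = \frac{8421}{4} \left(-3\right) = - \frac{25263}{4}$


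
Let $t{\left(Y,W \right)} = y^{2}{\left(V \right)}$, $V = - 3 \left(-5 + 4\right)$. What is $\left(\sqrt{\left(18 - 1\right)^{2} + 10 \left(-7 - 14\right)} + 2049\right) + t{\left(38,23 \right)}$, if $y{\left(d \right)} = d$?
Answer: $2058 + \sqrt{79} \approx 2066.9$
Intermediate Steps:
$V = 3$ ($V = \left(-3\right) \left(-1\right) = 3$)
$t{\left(Y,W \right)} = 9$ ($t{\left(Y,W \right)} = 3^{2} = 9$)
$\left(\sqrt{\left(18 - 1\right)^{2} + 10 \left(-7 - 14\right)} + 2049\right) + t{\left(38,23 \right)} = \left(\sqrt{\left(18 - 1\right)^{2} + 10 \left(-7 - 14\right)} + 2049\right) + 9 = \left(\sqrt{17^{2} + 10 \left(-21\right)} + 2049\right) + 9 = \left(\sqrt{289 - 210} + 2049\right) + 9 = \left(\sqrt{79} + 2049\right) + 9 = \left(2049 + \sqrt{79}\right) + 9 = 2058 + \sqrt{79}$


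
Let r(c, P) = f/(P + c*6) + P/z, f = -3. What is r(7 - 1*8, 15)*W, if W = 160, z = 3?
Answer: 2240/3 ≈ 746.67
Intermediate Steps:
r(c, P) = -3/(P + 6*c) + P/3 (r(c, P) = -3/(P + c*6) + P/3 = -3/(P + 6*c) + P*(1/3) = -3/(P + 6*c) + P/3)
r(7 - 1*8, 15)*W = ((-9 + 15**2 + 6*15*(7 - 1*8))/(3*(15 + 6*(7 - 1*8))))*160 = ((-9 + 225 + 6*15*(7 - 8))/(3*(15 + 6*(7 - 8))))*160 = ((-9 + 225 + 6*15*(-1))/(3*(15 + 6*(-1))))*160 = ((-9 + 225 - 90)/(3*(15 - 6)))*160 = ((1/3)*126/9)*160 = ((1/3)*(1/9)*126)*160 = (14/3)*160 = 2240/3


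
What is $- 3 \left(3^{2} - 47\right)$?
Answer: $114$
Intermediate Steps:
$- 3 \left(3^{2} - 47\right) = - 3 \left(9 - 47\right) = \left(-3\right) \left(-38\right) = 114$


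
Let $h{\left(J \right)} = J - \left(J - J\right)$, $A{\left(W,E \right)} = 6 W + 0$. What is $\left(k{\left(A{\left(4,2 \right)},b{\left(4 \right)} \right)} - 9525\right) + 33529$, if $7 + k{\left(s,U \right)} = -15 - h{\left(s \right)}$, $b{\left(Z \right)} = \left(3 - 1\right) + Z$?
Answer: $23958$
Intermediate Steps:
$A{\left(W,E \right)} = 6 W$
$h{\left(J \right)} = J$ ($h{\left(J \right)} = J - 0 = J + 0 = J$)
$b{\left(Z \right)} = 2 + Z$
$k{\left(s,U \right)} = -22 - s$ ($k{\left(s,U \right)} = -7 - \left(15 + s\right) = -22 - s$)
$\left(k{\left(A{\left(4,2 \right)},b{\left(4 \right)} \right)} - 9525\right) + 33529 = \left(\left(-22 - 6 \cdot 4\right) - 9525\right) + 33529 = \left(\left(-22 - 24\right) - 9525\right) + 33529 = \left(-46 - 9525\right) + 33529 = -9571 + 33529 = 23958$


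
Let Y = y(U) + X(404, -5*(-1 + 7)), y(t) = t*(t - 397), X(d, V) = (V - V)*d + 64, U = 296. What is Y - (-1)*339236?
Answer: 309404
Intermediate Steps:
X(d, V) = 64 (X(d, V) = 0*d + 64 = 0 + 64 = 64)
y(t) = t*(-397 + t)
Y = -29832 (Y = 296*(-397 + 296) + 64 = 296*(-101) + 64 = -29896 + 64 = -29832)
Y - (-1)*339236 = -29832 - (-1)*339236 = -29832 - 1*(-339236) = -29832 + 339236 = 309404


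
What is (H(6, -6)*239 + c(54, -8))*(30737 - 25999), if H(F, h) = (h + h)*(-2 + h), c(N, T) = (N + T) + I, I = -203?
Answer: 107964806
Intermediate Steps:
c(N, T) = -203 + N + T (c(N, T) = (N + T) - 203 = -203 + N + T)
H(F, h) = 2*h*(-2 + h) (H(F, h) = (2*h)*(-2 + h) = 2*h*(-2 + h))
(H(6, -6)*239 + c(54, -8))*(30737 - 25999) = ((2*(-6)*(-2 - 6))*239 + (-203 + 54 - 8))*(30737 - 25999) = ((2*(-6)*(-8))*239 - 157)*4738 = (96*239 - 157)*4738 = (22944 - 157)*4738 = 22787*4738 = 107964806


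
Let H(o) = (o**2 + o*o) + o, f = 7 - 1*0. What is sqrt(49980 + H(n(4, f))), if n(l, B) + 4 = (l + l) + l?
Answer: 2*sqrt(12529) ≈ 223.87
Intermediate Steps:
f = 7 (f = 7 + 0 = 7)
n(l, B) = -4 + 3*l (n(l, B) = -4 + ((l + l) + l) = -4 + (2*l + l) = -4 + 3*l)
H(o) = o + 2*o**2 (H(o) = (o**2 + o**2) + o = 2*o**2 + o = o + 2*o**2)
sqrt(49980 + H(n(4, f))) = sqrt(49980 + (-4 + 3*4)*(1 + 2*(-4 + 3*4))) = sqrt(49980 + (-4 + 12)*(1 + 2*(-4 + 12))) = sqrt(49980 + 8*(1 + 2*8)) = sqrt(49980 + 8*(1 + 16)) = sqrt(49980 + 8*17) = sqrt(49980 + 136) = sqrt(50116) = 2*sqrt(12529)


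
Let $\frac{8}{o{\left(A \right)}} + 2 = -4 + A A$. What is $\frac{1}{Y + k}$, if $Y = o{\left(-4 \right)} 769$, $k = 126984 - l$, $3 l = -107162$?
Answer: $\frac{15}{2449798} \approx 6.123 \cdot 10^{-6}$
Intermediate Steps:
$l = - \frac{107162}{3}$ ($l = \frac{1}{3} \left(-107162\right) = - \frac{107162}{3} \approx -35721.0$)
$o{\left(A \right)} = \frac{8}{-6 + A^{2}}$ ($o{\left(A \right)} = \frac{8}{-2 + \left(-4 + A A\right)} = \frac{8}{-2 + \left(-4 + A^{2}\right)} = \frac{8}{-6 + A^{2}}$)
$k = \frac{488114}{3}$ ($k = 126984 - - \frac{107162}{3} = 126984 + \frac{107162}{3} = \frac{488114}{3} \approx 1.627 \cdot 10^{5}$)
$Y = \frac{3076}{5}$ ($Y = \frac{8}{-6 + \left(-4\right)^{2}} \cdot 769 = \frac{8}{-6 + 16} \cdot 769 = \frac{8}{10} \cdot 769 = 8 \cdot \frac{1}{10} \cdot 769 = \frac{4}{5} \cdot 769 = \frac{3076}{5} \approx 615.2$)
$\frac{1}{Y + k} = \frac{1}{\frac{3076}{5} + \frac{488114}{3}} = \frac{1}{\frac{2449798}{15}} = \frac{15}{2449798}$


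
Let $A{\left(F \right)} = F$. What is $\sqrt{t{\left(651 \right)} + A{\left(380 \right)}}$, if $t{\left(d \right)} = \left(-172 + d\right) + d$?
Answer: $\sqrt{1510} \approx 38.859$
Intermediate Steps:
$t{\left(d \right)} = -172 + 2 d$
$\sqrt{t{\left(651 \right)} + A{\left(380 \right)}} = \sqrt{\left(-172 + 2 \cdot 651\right) + 380} = \sqrt{\left(-172 + 1302\right) + 380} = \sqrt{1130 + 380} = \sqrt{1510}$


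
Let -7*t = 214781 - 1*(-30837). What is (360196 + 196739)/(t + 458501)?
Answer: 1299515/987963 ≈ 1.3153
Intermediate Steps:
t = -245618/7 (t = -(214781 - 1*(-30837))/7 = -(214781 + 30837)/7 = -⅐*245618 = -245618/7 ≈ -35088.)
(360196 + 196739)/(t + 458501) = (360196 + 196739)/(-245618/7 + 458501) = 556935/(2963889/7) = 556935*(7/2963889) = 1299515/987963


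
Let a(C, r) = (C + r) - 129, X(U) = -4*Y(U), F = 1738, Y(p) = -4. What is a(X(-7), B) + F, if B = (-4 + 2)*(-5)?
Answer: 1635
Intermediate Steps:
B = 10 (B = -2*(-5) = 10)
X(U) = 16 (X(U) = -4*(-4) = 16)
a(C, r) = -129 + C + r
a(X(-7), B) + F = (-129 + 16 + 10) + 1738 = -103 + 1738 = 1635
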